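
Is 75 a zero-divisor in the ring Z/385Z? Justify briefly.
YES

gcd(75, 385) = 5 > 1, so 75 is not a unit in Z/385Z. In Z/nZ every nonzero non-unit is a zero-divisor: explicitly, take b = 385/gcd = 77 ≠ 0 (mod 385); then 75·77 = 5775 = 15·385, i.e. 75·77 ≡ 0 (mod 385). So 75 is a zero-divisor.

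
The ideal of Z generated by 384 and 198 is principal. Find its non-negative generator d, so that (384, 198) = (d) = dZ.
(384, 198) = (6); d = 6

In the PID Z, (a, b) is generated by gcd(a, b). Compute gcd(384, 198) with the extended Euclidean algorithm, tracking rows (r, s, t) with s·384 + t·198 = r:
  row A: (384, 1, 0)   [1·384 + 0·198 = 384]
  row B: (198, 0, 1)   [0·384 + 1·198 = 198]
  384 = 1·198 + 186   → row C = row A − 1·row B = (186, 1, −1)   [check: 1·384 − 1·198 = 186]
  198 = 1·186 + 12   → row D = row B − 1·row C = (12, −1, 2)   [check: −1·384 + 2·198 = 12]
  186 = 15·12 + 6   → row E = row C − 15·row D = (6, 16, −31)   [check: 16·384 − 31·198 = 6]
  12 = 2·6 + 0   → remainder 0, stop. gcd = 6 (last nonzero row E).
So gcd(384, 198) = 6, with Bézout identity 16·384 − 31·198 = 6. Containment (⊇): the Bézout identity exhibits 6 as an element of (384, 198), giving (6) ⊆ (384, 198). Containment (⊆): since 6 | 384 and 6 | 198 (384 = 6·64, 198 = 6·33), every Z-linear combination of 384 and 198 is divisible by 6, so (384, 198) ⊆ (6). Therefore (384, 198) = (6), d = 6.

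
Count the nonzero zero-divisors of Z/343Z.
Z/343Z has 48 nonzero zero-divisors

In Z/343Z each nonzero element is either a unit (gcd with 343 is 1) or a zero-divisor (gcd > 1). The number of units is φ(343): factorise 343 = 7^3, so φ(343) = (7^3 − 7^2) = 294 = 294. The nonzero elements number 343 − 1 = 342. Hence the nonzero zero-divisors number 342 − 294 = 48.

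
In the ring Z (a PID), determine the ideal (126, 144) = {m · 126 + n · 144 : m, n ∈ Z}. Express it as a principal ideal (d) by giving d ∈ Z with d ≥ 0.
(126, 144) = (18); d = 18

In the PID Z, (a, b) is generated by gcd(a, b). Compute gcd(144, 126) with the extended Euclidean algorithm, tracking rows (r, s, t) with s·144 + t·126 = r:
  row A: (144, 1, 0)   [1·144 + 0·126 = 144]
  row B: (126, 0, 1)   [0·144 + 1·126 = 126]
  144 = 1·126 + 18   → row C = row A − 1·row B = (18, 1, −1)   [check: 1·144 − 1·126 = 18]
  126 = 7·18 + 0   → remainder 0, stop. gcd = 18 (last nonzero row C).
So gcd(126, 144) = 18, with Bézout identity 1·144 − 1·126 = 18. Containment (⊇): the Bézout identity exhibits 18 as an element of (126, 144), giving (18) ⊆ (126, 144). Containment (⊆): since 18 | 126 and 18 | 144 (126 = 18·7, 144 = 18·8), every Z-linear combination of 126 and 144 is divisible by 18, so (126, 144) ⊆ (18). Therefore (126, 144) = (18), d = 18.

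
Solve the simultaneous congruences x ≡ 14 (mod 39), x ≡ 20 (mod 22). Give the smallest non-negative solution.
x ≡ 482 (mod 858); the representative in [0, 858) is 482

The moduli 39, 22 are pairwise coprime, so by the CRT there is a unique solution mod 39·22 = 858.
Solve by successive substitution. Start with x ≡ 14 (mod 39).
  Combine with x ≡ 20 (mod 22): write x = 14 + 39·t and require 14 + 39·t ≡ 20 (mod 22), i.e. 39·t ≡ 20 − 14 ≡ 6 (mod 22). Since 39^(−1) ≡ 13 (mod 22) (39 ≡ 17 (mod 22)), t ≡ 13·6 ≡ 12 (mod 22). So x ≡ 14 + 39·12 = 482 (mod 858).
Unique solution in [0, 858): x = 482.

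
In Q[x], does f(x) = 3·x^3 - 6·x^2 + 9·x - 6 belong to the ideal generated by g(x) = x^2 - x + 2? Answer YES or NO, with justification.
YES

In Q[x] the ideal (g) consists of all multiples of g, so f ∈ (g) iff g | f, i.e. iff the remainder of f on division by g is 0. Divide f by g (g is monic, so eliminate the leading term of the running remainder at each step):
  leading term 3·x^3: subtract (3·x)·g(x) = 3·x^3 - 3·x^2 + 6·x, leaving -3·x^2 + 3·x - 6
  leading term -3·x^2: subtract (-3)·g(x) = -3·x^2 + 3·x - 6, leaving 0
The remainder is 0, so f(x) = g(x) · h(x) with h(x) = 3·x - 3. Hence g | f, i.e. f ∈ (g).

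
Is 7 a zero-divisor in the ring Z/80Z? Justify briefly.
gcd(7, 80) = 1, so 7 is a unit in Z/80Z (it has a multiplicative inverse). A unit cannot be a zero-divisor: if 7·b ≡ 0 then multiplying both sides by 7^(−1) gives b ≡ 0. So 7 is not a zero-divisor.

Final answer: NO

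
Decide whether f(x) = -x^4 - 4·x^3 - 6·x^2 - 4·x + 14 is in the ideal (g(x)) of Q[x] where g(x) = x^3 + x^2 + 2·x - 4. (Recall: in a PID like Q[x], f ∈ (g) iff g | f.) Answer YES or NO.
In Q[x] the ideal (g) consists of all multiples of g, so f ∈ (g) iff g | f, i.e. iff the remainder of f on division by g is 0. Divide f by g (g is monic, so eliminate the leading term of the running remainder at each step):
  leading term -x^4: subtract (-x)·g(x) = -x^4 - x^3 - 2·x^2 + 4·x, leaving -3·x^3 - 4·x^2 - 8·x + 14
  leading term -3·x^3: subtract (-3)·g(x) = -3·x^3 - 3·x^2 - 6·x + 12, leaving -x^2 - 2·x + 2
The remainder r(x) = -x^2 - 2·x + 2 ≠ 0 (and deg r < deg g), so g ∤ f, i.e. f ∉ (g).

Final answer: NO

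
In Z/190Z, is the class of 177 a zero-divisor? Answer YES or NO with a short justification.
gcd(177, 190) = 1, so 177 is a unit in Z/190Z (it has a multiplicative inverse). A unit cannot be a zero-divisor: if 177·b ≡ 0 then multiplying both sides by 177^(−1) gives b ≡ 0. So 177 is not a zero-divisor.

Final answer: NO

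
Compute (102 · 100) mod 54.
Reduce the factors first: 102 ≡ 48, 100 ≡ 46 (mod 54), so 102 · 100 ≡ 48 · 46 (mod 54). 48 · 46 = 2208. Dividing by 54: 2208 = 40·54 + 48. So (102 · 100) mod 54 = 48.

Final answer: 48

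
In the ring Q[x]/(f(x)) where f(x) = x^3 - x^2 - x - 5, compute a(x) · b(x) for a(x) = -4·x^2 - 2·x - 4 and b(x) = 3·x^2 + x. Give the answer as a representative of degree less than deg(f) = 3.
First multiply in Q[x] without reducing: a · b = -12·x^4 - 10·x^3 - 14·x^2 - 4·x. Now divide by f(x) = x^3 - x^2 - x - 5, eliminating the leading term at each step:
  leading term -12·x^4: subtract (-12·x)·f(x) = -12·x^4 + 12·x^3 + 12·x^2 + 60·x, leaving -22·x^3 - 26·x^2 - 64·x
  leading term -22·x^3: subtract (-22)·f(x) = -22·x^3 + 22·x^2 + 22·x + 110, leaving -48·x^2 - 86·x - 110
The degree is now < 3, so this is the remainder. Hence a · b ≡ -48·x^2 - 86·x - 110 in Q[x]/(f).

Final answer: a · b ≡ -48·x^2 - 86·x - 110 (mod f(x))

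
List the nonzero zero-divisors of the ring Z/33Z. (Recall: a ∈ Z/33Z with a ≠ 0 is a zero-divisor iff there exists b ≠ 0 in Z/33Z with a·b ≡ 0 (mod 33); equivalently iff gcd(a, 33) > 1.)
An element a ∈ Z/33Z (with a ≠ 0) is a zero-divisor iff gcd(a, 33) > 1 (because a is a unit precisely when gcd(a, n) = 1, and in Z/nZ every nonzero, non-unit element is a zero-divisor). Scan a = 1, ..., 32 and keep those with gcd(a, 33) > 1:
  gcd(3, 33) = 3, gcd(6, 33) = 3, gcd(9, 33) = 3, gcd(11, 33) = 11, gcd(12, 33) = 3, gcd(15, 33) = 3, gcd(18, 33) = 3, gcd(21, 33) = 3, gcd(22, 33) = 11, gcd(24, 33) = 3, gcd(27, 33) = 3, gcd(30, 33) = 3.
All other a ∈ {1, ..., 32} have gcd(a, 33) = 1 and are units. So the nonzero zero-divisors are exactly the 12 values of a appearing in this scan.

Final answer: nonzero zero-divisors of Z/33Z = {3, 6, 9, 11, 12, 15, 18, 21, 22, 24, 27, 30}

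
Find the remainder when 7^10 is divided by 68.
53

Use repeated squaring. Binary(10) = 1010. Walk through the bits of the exponent 10 left-to-right: at each bit after the leading one, square the running value, then multiply by 7 if the bit is 1 (always reducing mod 68):
  bit 1 = 1 (leading): start with 7.
  bit 2 = 0: square 7^2 = 49 (mod 68).
  bit 3 = 1: square 49^2 = 2401 ≡ 21; bit is 1, so multiply 21·7 = 147 ≡ 11 (mod 68).
  bit 4 = 0: square 11^2 = 121 ≡ 53 (mod 68).
Final value: 7^10 ≡ 53 (mod 68).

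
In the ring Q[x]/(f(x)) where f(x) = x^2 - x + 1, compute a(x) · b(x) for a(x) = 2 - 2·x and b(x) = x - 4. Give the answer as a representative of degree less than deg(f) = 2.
a · b ≡ 8·x - 6 (mod f(x))

First multiply in Q[x] without reducing: a · b = -2·x^2 + 10·x - 8. Now divide by f(x) = x^2 - x + 1, eliminating the leading term at each step:
  leading term -2·x^2: subtract (-2)·f(x) = -2·x^2 + 2·x - 2, leaving 8·x - 6
The degree is now < 2, so this is the remainder. Hence a · b ≡ 8·x - 6 in Q[x]/(f).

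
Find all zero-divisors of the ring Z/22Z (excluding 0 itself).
An element a ∈ Z/22Z (with a ≠ 0) is a zero-divisor iff gcd(a, 22) > 1 (because a is a unit precisely when gcd(a, n) = 1, and in Z/nZ every nonzero, non-unit element is a zero-divisor). Scan a = 1, ..., 21 and keep those with gcd(a, 22) > 1:
  gcd(2, 22) = 2, gcd(4, 22) = 2, gcd(6, 22) = 2, gcd(8, 22) = 2, gcd(10, 22) = 2, gcd(11, 22) = 11, gcd(12, 22) = 2, gcd(14, 22) = 2, gcd(16, 22) = 2, gcd(18, 22) = 2, gcd(20, 22) = 2.
All other a ∈ {1, ..., 21} have gcd(a, 22) = 1 and are units. So the nonzero zero-divisors are exactly the 11 values of a appearing in this scan.

Final answer: nonzero zero-divisors of Z/22Z = {2, 4, 6, 8, 10, 11, 12, 14, 16, 18, 20}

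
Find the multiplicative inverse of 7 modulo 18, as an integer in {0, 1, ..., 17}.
Apply the extended Euclidean algorithm to (18, 7), tracking rows (r, s, t) with s·18 + t·7 = r. Each division r_prev = q·r_cur + r_new produces the new row as (previous row) − q·(current row):
  row A: (18, 1, 0)   [1·18 + 0·7 = 18]
  row B: (7, 0, 1)   [0·18 + 1·7 = 7]
  18 = 2·7 + 4   → row C = row A − 2·row B = (4, 1, −2)   [check: 1·18 − 2·7 = 4]
  7 = 1·4 + 3   → row D = row B − 1·row C = (3, −1, 3)   [check: −1·18 + 3·7 = 3]
  4 = 1·3 + 1   → row E = row C − 1·row D = (1, 2, −5)   [check: 2·18 − 5·7 = 1]
  3 = 3·1 + 0   → remainder 0, stop. gcd = 1 (last nonzero row E).
The gcd is 1, so 7 is invertible mod 18. The last nonzero row gives 2·18 − 5·7 = 1, so t = −5. So 7^(−1) ≡ −5 ≡ 13 (mod 18). Verify: 7 · 13 = 91 ≡ 1 (mod 18). ✓

Final answer: 7^(−1) ≡ 13 (mod 18)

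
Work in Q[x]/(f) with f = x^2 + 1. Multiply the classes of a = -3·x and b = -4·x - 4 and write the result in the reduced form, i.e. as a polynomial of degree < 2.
a · b ≡ 12·x - 12 (mod f(x))

First multiply in Q[x] without reducing: a · b = 12·x^2 + 12·x. Now divide by f(x) = x^2 + 1, eliminating the leading term at each step:
  leading term 12·x^2: subtract (12)·f(x) = 12·x^2 + 12, leaving 12·x - 12
The degree is now < 2, so this is the remainder. Hence a · b ≡ 12·x - 12 in Q[x]/(f).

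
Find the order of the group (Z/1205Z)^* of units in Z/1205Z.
(Z/1205Z)^* consists of the classes a with gcd(a, 1205) = 1, so its order is φ(1205). φ is multiplicative, with φ(p^e) = p^e − p^(e−1). Factorise 1205 = 5 · 241. Then
  φ(1205) = (5 − 1) · (241 − 1) = 4 · 240 = 960.
Thus |(Z/1205Z)^*| = 960.

Final answer: |(Z/1205Z)^*| = 960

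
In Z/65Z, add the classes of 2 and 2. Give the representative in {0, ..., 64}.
Both summands are already reduced mod 65. 2 + 2 = 4; 4 = 0·65 + 4, so (2 + 2) mod 65 = 4.

Final answer: 4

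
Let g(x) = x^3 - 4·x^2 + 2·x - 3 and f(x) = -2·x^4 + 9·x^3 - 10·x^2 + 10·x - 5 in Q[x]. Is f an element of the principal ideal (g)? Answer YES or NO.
In Q[x] the ideal (g) consists of all multiples of g, so f ∈ (g) iff g | f, i.e. iff the remainder of f on division by g is 0. Divide f by g (g is monic, so eliminate the leading term of the running remainder at each step):
  leading term -2·x^4: subtract (-2·x)·g(x) = -2·x^4 + 8·x^3 - 4·x^2 + 6·x, leaving x^3 - 6·x^2 + 4·x - 5
  leading term x^3: subtract (1)·g(x) = x^3 - 4·x^2 + 2·x - 3, leaving -2·x^2 + 2·x - 2
The remainder r(x) = -2·x^2 + 2·x - 2 ≠ 0 (and deg r < deg g), so g ∤ f, i.e. f ∉ (g).

Final answer: NO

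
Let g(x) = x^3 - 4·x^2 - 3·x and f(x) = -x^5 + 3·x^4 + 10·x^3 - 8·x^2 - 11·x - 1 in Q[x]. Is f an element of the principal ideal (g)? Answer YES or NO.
In Q[x] the ideal (g) consists of all multiples of g, so f ∈ (g) iff g | f, i.e. iff the remainder of f on division by g is 0. Divide f by g (g is monic, so eliminate the leading term of the running remainder at each step):
  leading term -x^5: subtract (-x^2)·g(x) = -x^5 + 4·x^4 + 3·x^3, leaving -x^4 + 7·x^3 - 8·x^2 - 11·x - 1
  leading term -x^4: subtract (-x)·g(x) = -x^4 + 4·x^3 + 3·x^2, leaving 3·x^3 - 11·x^2 - 11·x - 1
  leading term 3·x^3: subtract (3)·g(x) = 3·x^3 - 12·x^2 - 9·x, leaving x^2 - 2·x - 1
The remainder r(x) = x^2 - 2·x - 1 ≠ 0 (and deg r < deg g), so g ∤ f, i.e. f ∉ (g).

Final answer: NO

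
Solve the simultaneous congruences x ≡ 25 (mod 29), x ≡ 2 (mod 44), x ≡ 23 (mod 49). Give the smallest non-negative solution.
The moduli 29, 44, 49 are pairwise coprime, so by the CRT there is a unique solution mod 29·44·49 = 62524.
Solve by successive substitution. Start with x ≡ 25 (mod 29).
  Combine with x ≡ 2 (mod 44): write x = 25 + 29·t and require 25 + 29·t ≡ 2 (mod 44), i.e. 29·t ≡ 2 − 25 ≡ 21 (mod 44). Since 29^(−1) ≡ 41 (mod 44), t ≡ 41·21 ≡ 25 (mod 44). So x ≡ 25 + 29·25 = 750 (mod 1276).
  Combine with x ≡ 23 (mod 49): write x = 750 + 1276·t and require 750 + 1276·t ≡ 23 (mod 49), i.e. 1276·t ≡ 23 − 750 ≡ 8 (mod 49). Since 1276^(−1) ≡ 25 (mod 49) (1276 ≡ 2 (mod 49)), t ≡ 25·8 ≡ 4 (mod 49). So x ≡ 750 + 1276·4 = 5854 (mod 62524).
Unique solution in [0, 62524): x = 5854.

Final answer: x ≡ 5854 (mod 62524); the representative in [0, 62524) is 5854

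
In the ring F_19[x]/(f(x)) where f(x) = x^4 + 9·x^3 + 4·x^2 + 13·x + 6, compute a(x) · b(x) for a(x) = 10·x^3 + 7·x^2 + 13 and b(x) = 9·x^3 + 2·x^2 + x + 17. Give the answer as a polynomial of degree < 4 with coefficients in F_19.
Multiply as integer polynomials: a · b = 90·x^6 + 83·x^5 + 24·x^4 + 294·x^3 + 145·x^2 + 13·x + 221. Reducing coefficients mod 19: a · b ≡ 14·x^6 + 7·x^5 + 5·x^4 + 9·x^3 + 12·x^2 + 13·x + 12. Now divide by f(x) = x^4 + 9·x^3 + 4·x^2 + 13·x + 6 in F_19[x], eliminating the leading term at each step:
  leading term 14·x^6: subtract (14·x^2)·f(x) = 14·x^6 + 12·x^5 + 18·x^4 + 11·x^3 + 8·x^2, leaving 14·x^5 + 6·x^4 + 17·x^3 + 4·x^2 + 13·x + 12 (coefficients mod 19)
  leading term 14·x^5: subtract (14·x)·f(x) = 14·x^5 + 12·x^4 + 18·x^3 + 11·x^2 + 8·x, leaving 13·x^4 + 18·x^3 + 12·x^2 + 5·x + 12 (coefficients mod 19)
  leading term 13·x^4: subtract (13)·f(x) = 13·x^4 + 3·x^3 + 14·x^2 + 17·x + 2, leaving 15·x^3 + 17·x^2 + 7·x + 10 (coefficients mod 19)
The degree is now < 4, so this is the remainder. Hence a · b ≡ 15·x^3 + 17·x^2 + 7·x + 10 in F_19[x]/(f).

Final answer: a · b ≡ 15·x^3 + 17·x^2 + 7·x + 10 (mod f(x))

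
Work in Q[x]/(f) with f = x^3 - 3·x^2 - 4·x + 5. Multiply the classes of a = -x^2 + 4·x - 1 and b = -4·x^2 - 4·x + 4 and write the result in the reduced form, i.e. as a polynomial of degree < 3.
First multiply in Q[x] without reducing: a · b = 4·x^4 - 12·x^3 - 16·x^2 + 20·x - 4. Now divide by f(x) = x^3 - 3·x^2 - 4·x + 5, eliminating the leading term at each step:
  leading term 4·x^4: subtract (4·x)·f(x) = 4·x^4 - 12·x^3 - 16·x^2 + 20·x, leaving -4
The degree is now < 3, so this is the remainder. Hence a · b ≡ -4 in Q[x]/(f).

Final answer: a · b ≡ -4 (mod f(x))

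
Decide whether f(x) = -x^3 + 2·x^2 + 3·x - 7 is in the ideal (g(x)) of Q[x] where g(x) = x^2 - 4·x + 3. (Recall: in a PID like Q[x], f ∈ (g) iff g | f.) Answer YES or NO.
NO

In Q[x] the ideal (g) consists of all multiples of g, so f ∈ (g) iff g | f, i.e. iff the remainder of f on division by g is 0. Divide f by g (g is monic, so eliminate the leading term of the running remainder at each step):
  leading term -x^3: subtract (-x)·g(x) = -x^3 + 4·x^2 - 3·x, leaving -2·x^2 + 6·x - 7
  leading term -2·x^2: subtract (-2)·g(x) = -2·x^2 + 8·x - 6, leaving -2·x - 1
The remainder r(x) = -2·x - 1 ≠ 0 (and deg r < deg g), so g ∤ f, i.e. f ∉ (g).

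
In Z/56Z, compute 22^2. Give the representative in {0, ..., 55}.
Use repeated squaring. Binary(2) = 10. Walk through the bits of the exponent 2 left-to-right: at each bit after the leading one, square the running value, then multiply by 22 if the bit is 1 (always reducing mod 56):
  bit 1 = 1 (leading): start with 22.
  bit 2 = 0: square 22^2 = 484 ≡ 36 (mod 56).
Final value: 22^2 ≡ 36 (mod 56).

Final answer: 36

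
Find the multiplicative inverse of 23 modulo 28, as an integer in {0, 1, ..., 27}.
23^(−1) ≡ 11 (mod 28)

Apply the extended Euclidean algorithm to (28, 23), tracking rows (r, s, t) with s·28 + t·23 = r. Each division r_prev = q·r_cur + r_new produces the new row as (previous row) − q·(current row):
  row A: (28, 1, 0)   [1·28 + 0·23 = 28]
  row B: (23, 0, 1)   [0·28 + 1·23 = 23]
  28 = 1·23 + 5   → row C = row A − 1·row B = (5, 1, −1)   [check: 1·28 − 1·23 = 5]
  23 = 4·5 + 3   → row D = row B − 4·row C = (3, −4, 5)   [check: −4·28 + 5·23 = 3]
  5 = 1·3 + 2   → row E = row C − 1·row D = (2, 5, −6)   [check: 5·28 − 6·23 = 2]
  3 = 1·2 + 1   → row F = row D − 1·row E = (1, −9, 11)   [check: −9·28 + 11·23 = 1]
  2 = 2·1 + 0   → remainder 0, stop. gcd = 1 (last nonzero row F).
The gcd is 1, so 23 is invertible mod 28. The last nonzero row gives −9·28 + 11·23 = 1, so t = 11. So 23^(−1) ≡ 11 (mod 28). Verify: 23 · 11 = 253 ≡ 1 (mod 28). ✓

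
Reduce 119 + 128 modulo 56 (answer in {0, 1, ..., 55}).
Reduce the summands first: 119 ≡ 7, 128 ≡ 16 (mod 56), so 119 + 128 ≡ 7 + 16 (mod 56). 7 + 16 = 23; 23 = 0·56 + 23, so (119 + 128) mod 56 = 23.

Final answer: 23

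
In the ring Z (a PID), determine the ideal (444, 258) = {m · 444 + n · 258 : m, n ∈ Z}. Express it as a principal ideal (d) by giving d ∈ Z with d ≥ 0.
(444, 258) = (6); d = 6

In the PID Z, (a, b) is generated by gcd(a, b). Compute gcd(444, 258) with the extended Euclidean algorithm, tracking rows (r, s, t) with s·444 + t·258 = r:
  row A: (444, 1, 0)   [1·444 + 0·258 = 444]
  row B: (258, 0, 1)   [0·444 + 1·258 = 258]
  444 = 1·258 + 186   → row C = row A − 1·row B = (186, 1, −1)   [check: 1·444 − 1·258 = 186]
  258 = 1·186 + 72   → row D = row B − 1·row C = (72, −1, 2)   [check: −1·444 + 2·258 = 72]
  186 = 2·72 + 42   → row E = row C − 2·row D = (42, 3, −5)   [check: 3·444 − 5·258 = 42]
  72 = 1·42 + 30   → row F = row D − 1·row E = (30, −4, 7)   [check: −4·444 + 7·258 = 30]
  42 = 1·30 + 12   → row G = row E − 1·row F = (12, 7, −12)   [check: 7·444 − 12·258 = 12]
  30 = 2·12 + 6   → row H = row F − 2·row G = (6, −18, 31)   [check: −18·444 + 31·258 = 6]
  12 = 2·6 + 0   → remainder 0, stop. gcd = 6 (last nonzero row H).
So gcd(444, 258) = 6, with Bézout identity −18·444 + 31·258 = 6. Containment (⊇): the Bézout identity exhibits 6 as an element of (444, 258), giving (6) ⊆ (444, 258). Containment (⊆): since 6 | 444 and 6 | 258 (444 = 6·74, 258 = 6·43), every Z-linear combination of 444 and 258 is divisible by 6, so (444, 258) ⊆ (6). Therefore (444, 258) = (6), d = 6.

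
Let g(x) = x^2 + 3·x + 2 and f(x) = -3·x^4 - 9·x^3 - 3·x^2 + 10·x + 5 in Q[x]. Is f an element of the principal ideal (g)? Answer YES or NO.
In Q[x] the ideal (g) consists of all multiples of g, so f ∈ (g) iff g | f, i.e. iff the remainder of f on division by g is 0. Divide f by g (g is monic, so eliminate the leading term of the running remainder at each step):
  leading term -3·x^4: subtract (-3·x^2)·g(x) = -3·x^4 - 9·x^3 - 6·x^2, leaving 3·x^2 + 10·x + 5
  leading term 3·x^2: subtract (3)·g(x) = 3·x^2 + 9·x + 6, leaving x - 1
The remainder r(x) = x - 1 ≠ 0 (and deg r < deg g), so g ∤ f, i.e. f ∉ (g).

Final answer: NO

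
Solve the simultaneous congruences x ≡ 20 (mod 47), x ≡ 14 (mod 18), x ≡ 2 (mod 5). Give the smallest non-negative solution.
x ≡ 302 (mod 4230); the representative in [0, 4230) is 302

The moduli 47, 18, 5 are pairwise coprime, so by the CRT there is a unique solution mod 47·18·5 = 4230.
Solve by successive substitution. Start with x ≡ 20 (mod 47).
  Combine with x ≡ 14 (mod 18): write x = 20 + 47·t and require 20 + 47·t ≡ 14 (mod 18), i.e. 47·t ≡ 14 − 20 ≡ 12 (mod 18). Since 47^(−1) ≡ 5 (mod 18) (47 ≡ 11 (mod 18)), t ≡ 5·12 ≡ 6 (mod 18). So x ≡ 20 + 47·6 = 302 (mod 846).
  Combine with x ≡ 2 (mod 5): write x = 302 + 846·t and require 302 + 846·t ≡ 2 (mod 5), i.e. 846·t ≡ 2 − 302 ≡ 0 (mod 5). Since 846^(−1) ≡ 1 (mod 5) (846 ≡ 1 (mod 5)), t ≡ 1·0 ≡ 0 (mod 5). So x ≡ 302 + 846·0 = 302 (mod 4230).
Unique solution in [0, 4230): x = 302.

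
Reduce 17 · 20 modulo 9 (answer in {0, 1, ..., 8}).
Reduce the factors first: 17 ≡ 8, 20 ≡ 2 (mod 9), so 17 · 20 ≡ 8 · 2 (mod 9). 8 · 2 = 16. Dividing by 9: 16 = 1·9 + 7. So (17 · 20) mod 9 = 7.

Final answer: 7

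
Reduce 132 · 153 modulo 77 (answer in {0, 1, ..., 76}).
Reduce the factors first: 132 ≡ 55, 153 ≡ 76 (mod 77), so 132 · 153 ≡ 55 · 76 (mod 77). 55 · 76 = 4180. Dividing by 77: 4180 = 54·77 + 22. So (132 · 153) mod 77 = 22.

Final answer: 22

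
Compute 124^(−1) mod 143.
124^(−1) ≡ 15 (mod 143)

Apply the extended Euclidean algorithm to (143, 124), tracking rows (r, s, t) with s·143 + t·124 = r. Each division r_prev = q·r_cur + r_new produces the new row as (previous row) − q·(current row):
  row A: (143, 1, 0)   [1·143 + 0·124 = 143]
  row B: (124, 0, 1)   [0·143 + 1·124 = 124]
  143 = 1·124 + 19   → row C = row A − 1·row B = (19, 1, −1)   [check: 1·143 − 1·124 = 19]
  124 = 6·19 + 10   → row D = row B − 6·row C = (10, −6, 7)   [check: −6·143 + 7·124 = 10]
  19 = 1·10 + 9   → row E = row C − 1·row D = (9, 7, −8)   [check: 7·143 − 8·124 = 9]
  10 = 1·9 + 1   → row F = row D − 1·row E = (1, −13, 15)   [check: −13·143 + 15·124 = 1]
  9 = 9·1 + 0   → remainder 0, stop. gcd = 1 (last nonzero row F).
The gcd is 1, so 124 is invertible mod 143. The last nonzero row gives −13·143 + 15·124 = 1, so t = 15. So 124^(−1) ≡ 15 (mod 143). Verify: 124 · 15 = 1860 ≡ 1 (mod 143). ✓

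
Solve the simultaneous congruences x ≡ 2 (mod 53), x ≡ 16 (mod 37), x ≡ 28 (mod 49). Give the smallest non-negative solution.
x ≡ 56182 (mod 96089); the representative in [0, 96089) is 56182

The moduli 53, 37, 49 are pairwise coprime, so by the CRT there is a unique solution mod 53·37·49 = 96089.
Solve by successive substitution. Start with x ≡ 2 (mod 53).
  Combine with x ≡ 16 (mod 37): write x = 2 + 53·t and require 2 + 53·t ≡ 16 (mod 37), i.e. 53·t ≡ 16 − 2 ≡ 14 (mod 37). Since 53^(−1) ≡ 7 (mod 37) (53 ≡ 16 (mod 37)), t ≡ 7·14 ≡ 24 (mod 37). So x ≡ 2 + 53·24 = 1274 (mod 1961).
  Combine with x ≡ 28 (mod 49): write x = 1274 + 1961·t and require 1274 + 1961·t ≡ 28 (mod 49), i.e. 1961·t ≡ 28 − 1274 ≡ 28 (mod 49). Since 1961^(−1) ≡ 1 (mod 49) (1961 ≡ 1 (mod 49)), t ≡ 1·28 ≡ 28 (mod 49). So x ≡ 1274 + 1961·28 = 56182 (mod 96089).
Unique solution in [0, 96089): x = 56182.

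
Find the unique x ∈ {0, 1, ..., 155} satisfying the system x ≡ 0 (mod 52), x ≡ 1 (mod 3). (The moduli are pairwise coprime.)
The moduli 52, 3 are pairwise coprime, so by the CRT there is a unique solution mod 52·3 = 156.
Solve by successive substitution. Start with x ≡ 0 (mod 52).
  Combine with x ≡ 1 (mod 3): write x = 52·t and require 52·t ≡ 1 (mod 3). Since 52^(−1) ≡ 1 (mod 3) (52 ≡ 1 (mod 3)), t ≡ 1·1 ≡ 1 (mod 3). So x ≡ 52·1 = 52 (mod 156).
Unique solution in [0, 156): x = 52.

Final answer: x ≡ 52 (mod 156); the representative in [0, 156) is 52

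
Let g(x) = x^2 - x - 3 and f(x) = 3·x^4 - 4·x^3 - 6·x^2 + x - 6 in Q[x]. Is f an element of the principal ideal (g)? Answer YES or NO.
YES

In Q[x] the ideal (g) consists of all multiples of g, so f ∈ (g) iff g | f, i.e. iff the remainder of f on division by g is 0. Divide f by g (g is monic, so eliminate the leading term of the running remainder at each step):
  leading term 3·x^4: subtract (3·x^2)·g(x) = 3·x^4 - 3·x^3 - 9·x^2, leaving -x^3 + 3·x^2 + x - 6
  leading term -x^3: subtract (-x)·g(x) = -x^3 + x^2 + 3·x, leaving 2·x^2 - 2·x - 6
  leading term 2·x^2: subtract (2)·g(x) = 2·x^2 - 2·x - 6, leaving 0
The remainder is 0, so f(x) = g(x) · h(x) with h(x) = 3·x^2 - x + 2. Hence g | f, i.e. f ∈ (g).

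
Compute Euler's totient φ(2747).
φ is multiplicative, with φ(p^e) = p^e − p^(e−1). Factorise 2747 = 41 · 67. Then
  φ(2747) = (41 − 1) · (67 − 1) = 40 · 66 = 2640.

Final answer: φ(2747) = 2640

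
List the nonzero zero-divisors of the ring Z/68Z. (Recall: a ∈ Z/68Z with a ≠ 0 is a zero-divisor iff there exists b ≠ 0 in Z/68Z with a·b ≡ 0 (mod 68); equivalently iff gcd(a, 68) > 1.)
nonzero zero-divisors of Z/68Z = {2, 4, 6, 8, 10, 12, 14, 16, 17, 18, 20, 22, 24, 26, 28, 30, 32, 34, 36, 38, 40, 42, 44, 46, 48, 50, 51, 52, 54, 56, 58, 60, 62, 64, 66}

An element a ∈ Z/68Z (with a ≠ 0) is a zero-divisor iff gcd(a, 68) > 1 (because a is a unit precisely when gcd(a, n) = 1, and in Z/nZ every nonzero, non-unit element is a zero-divisor). Scan a = 1, ..., 67 and keep those with gcd(a, 68) > 1:
  gcd(2, 68) = 2, gcd(4, 68) = 4, gcd(6, 68) = 2, gcd(8, 68) = 4, gcd(10, 68) = 2, gcd(12, 68) = 4, gcd(14, 68) = 2, gcd(16, 68) = 4, gcd(17, 68) = 17, gcd(18, 68) = 2, gcd(20, 68) = 4, gcd(22, 68) = 2, gcd(24, 68) = 4, gcd(26, 68) = 2, gcd(28, 68) = 4, gcd(30, 68) = 2, gcd(32, 68) = 4, gcd(34, 68) = 34, gcd(36, 68) = 4, gcd(38, 68) = 2, gcd(40, 68) = 4, gcd(42, 68) = 2, gcd(44, 68) = 4, gcd(46, 68) = 2, gcd(48, 68) = 4, gcd(50, 68) = 2, gcd(51, 68) = 17, gcd(52, 68) = 4, gcd(54, 68) = 2, gcd(56, 68) = 4, gcd(58, 68) = 2, gcd(60, 68) = 4, gcd(62, 68) = 2, gcd(64, 68) = 4, gcd(66, 68) = 2.
All other a ∈ {1, ..., 67} have gcd(a, 68) = 1 and are units. So the nonzero zero-divisors are exactly the 35 values of a appearing in this scan.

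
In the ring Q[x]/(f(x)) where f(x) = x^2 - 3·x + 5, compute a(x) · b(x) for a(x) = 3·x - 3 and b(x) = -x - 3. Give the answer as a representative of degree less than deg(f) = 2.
First multiply in Q[x] without reducing: a · b = -3·x^2 - 6·x + 9. Now divide by f(x) = x^2 - 3·x + 5, eliminating the leading term at each step:
  leading term -3·x^2: subtract (-3)·f(x) = -3·x^2 + 9·x - 15, leaving 24 - 15·x
The degree is now < 2, so this is the remainder. Hence a · b ≡ 24 - 15·x in Q[x]/(f).

Final answer: a · b ≡ 24 - 15·x (mod f(x))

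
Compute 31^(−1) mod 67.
Apply the extended Euclidean algorithm to (67, 31), tracking rows (r, s, t) with s·67 + t·31 = r. Each division r_prev = q·r_cur + r_new produces the new row as (previous row) − q·(current row):
  row A: (67, 1, 0)   [1·67 + 0·31 = 67]
  row B: (31, 0, 1)   [0·67 + 1·31 = 31]
  67 = 2·31 + 5   → row C = row A − 2·row B = (5, 1, −2)   [check: 1·67 − 2·31 = 5]
  31 = 6·5 + 1   → row D = row B − 6·row C = (1, −6, 13)   [check: −6·67 + 13·31 = 1]
  5 = 5·1 + 0   → remainder 0, stop. gcd = 1 (last nonzero row D).
The gcd is 1, so 31 is invertible mod 67. The last nonzero row gives −6·67 + 13·31 = 1, so t = 13. So 31^(−1) ≡ 13 (mod 67). Verify: 31 · 13 = 403 ≡ 1 (mod 67). ✓

Final answer: 31^(−1) ≡ 13 (mod 67)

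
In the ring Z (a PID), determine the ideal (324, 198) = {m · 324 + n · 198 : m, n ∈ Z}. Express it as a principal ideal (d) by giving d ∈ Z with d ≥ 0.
(324, 198) = (18); d = 18

In the PID Z, (a, b) is generated by gcd(a, b). Compute gcd(324, 198) with the extended Euclidean algorithm, tracking rows (r, s, t) with s·324 + t·198 = r:
  row A: (324, 1, 0)   [1·324 + 0·198 = 324]
  row B: (198, 0, 1)   [0·324 + 1·198 = 198]
  324 = 1·198 + 126   → row C = row A − 1·row B = (126, 1, −1)   [check: 1·324 − 1·198 = 126]
  198 = 1·126 + 72   → row D = row B − 1·row C = (72, −1, 2)   [check: −1·324 + 2·198 = 72]
  126 = 1·72 + 54   → row E = row C − 1·row D = (54, 2, −3)   [check: 2·324 − 3·198 = 54]
  72 = 1·54 + 18   → row F = row D − 1·row E = (18, −3, 5)   [check: −3·324 + 5·198 = 18]
  54 = 3·18 + 0   → remainder 0, stop. gcd = 18 (last nonzero row F).
So gcd(324, 198) = 18, with Bézout identity −3·324 + 5·198 = 18. Containment (⊇): the Bézout identity exhibits 18 as an element of (324, 198), giving (18) ⊆ (324, 198). Containment (⊆): since 18 | 324 and 18 | 198 (324 = 18·18, 198 = 18·11), every Z-linear combination of 324 and 198 is divisible by 18, so (324, 198) ⊆ (18). Therefore (324, 198) = (18), d = 18.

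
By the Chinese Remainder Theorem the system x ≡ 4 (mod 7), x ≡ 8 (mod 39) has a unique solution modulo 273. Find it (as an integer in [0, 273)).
x ≡ 242 (mod 273); the representative in [0, 273) is 242

The moduli 7, 39 are pairwise coprime, so by the CRT there is a unique solution mod 7·39 = 273.
Solve by successive substitution. Start with x ≡ 4 (mod 7).
  Combine with x ≡ 8 (mod 39): write x = 4 + 7·t and require 4 + 7·t ≡ 8 (mod 39), i.e. 7·t ≡ 8 − 4 ≡ 4 (mod 39). Since 7^(−1) ≡ 28 (mod 39), t ≡ 28·4 ≡ 34 (mod 39). So x ≡ 4 + 7·34 = 242 (mod 273).
Unique solution in [0, 273): x = 242.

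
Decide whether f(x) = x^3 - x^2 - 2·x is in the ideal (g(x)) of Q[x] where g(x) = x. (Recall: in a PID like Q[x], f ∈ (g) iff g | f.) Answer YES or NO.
YES

In Q[x] the ideal (g) consists of all multiples of g, so f ∈ (g) iff g | f, i.e. iff the remainder of f on division by g is 0. Divide f by g (g is monic, so eliminate the leading term of the running remainder at each step):
  leading term x^3: subtract (x^2)·g(x) = x^3, leaving -x^2 - 2·x
  leading term -x^2: subtract (-x)·g(x) = -x^2, leaving -2·x
  leading term -2·x: subtract (-2)·g(x) = -2·x, leaving 0
The remainder is 0, so f(x) = g(x) · h(x) with h(x) = x^2 - x - 2. Hence g | f, i.e. f ∈ (g).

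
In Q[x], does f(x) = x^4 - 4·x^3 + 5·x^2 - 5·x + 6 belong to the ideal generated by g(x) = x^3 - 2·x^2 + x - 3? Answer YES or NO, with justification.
YES

In Q[x] the ideal (g) consists of all multiples of g, so f ∈ (g) iff g | f, i.e. iff the remainder of f on division by g is 0. Divide f by g (g is monic, so eliminate the leading term of the running remainder at each step):
  leading term x^4: subtract (x)·g(x) = x^4 - 2·x^3 + x^2 - 3·x, leaving -2·x^3 + 4·x^2 - 2·x + 6
  leading term -2·x^3: subtract (-2)·g(x) = -2·x^3 + 4·x^2 - 2·x + 6, leaving 0
The remainder is 0, so f(x) = g(x) · h(x) with h(x) = x - 2. Hence g | f, i.e. f ∈ (g).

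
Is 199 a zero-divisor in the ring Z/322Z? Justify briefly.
NO

gcd(199, 322) = 1, so 199 is a unit in Z/322Z (it has a multiplicative inverse). A unit cannot be a zero-divisor: if 199·b ≡ 0 then multiplying both sides by 199^(−1) gives b ≡ 0. So 199 is not a zero-divisor.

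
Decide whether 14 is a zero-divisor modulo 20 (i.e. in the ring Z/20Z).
YES

gcd(14, 20) = 2 > 1, so 14 is not a unit in Z/20Z. In Z/nZ every nonzero non-unit is a zero-divisor: explicitly, take b = 20/gcd = 10 ≠ 0 (mod 20); then 14·10 = 140 = 7·20, i.e. 14·10 ≡ 0 (mod 20). So 14 is a zero-divisor.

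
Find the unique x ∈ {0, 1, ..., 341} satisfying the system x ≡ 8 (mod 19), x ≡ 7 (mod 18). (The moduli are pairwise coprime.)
x ≡ 331 (mod 342); the representative in [0, 342) is 331

The moduli 19, 18 are pairwise coprime, so by the CRT there is a unique solution mod 19·18 = 342.
Solve by successive substitution. Start with x ≡ 8 (mod 19).
  Combine with x ≡ 7 (mod 18): write x = 8 + 19·t and require 8 + 19·t ≡ 7 (mod 18), i.e. 19·t ≡ 7 − 8 ≡ 17 (mod 18). Since 19^(−1) ≡ 1 (mod 18) (19 ≡ 1 (mod 18)), t ≡ 1·17 ≡ 17 (mod 18). So x ≡ 8 + 19·17 = 331 (mod 342).
Unique solution in [0, 342): x = 331.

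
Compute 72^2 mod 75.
9

Use repeated squaring. Binary(2) = 10. Walk through the bits of the exponent 2 left-to-right: at each bit after the leading one, square the running value, then multiply by 72 if the bit is 1 (always reducing mod 75):
  bit 1 = 1 (leading): start with 72.
  bit 2 = 0: square 72^2 = 5184 ≡ 9 (mod 75).
Final value: 72^2 ≡ 9 (mod 75).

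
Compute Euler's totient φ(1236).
φ is multiplicative, with φ(p^e) = p^e − p^(e−1). Factorise 1236 = 2^2 · 3 · 103. Then
  φ(1236) = (2^2 − 2^1) · (3 − 1) · (103 − 1) = 2 · 2 · 102 = 408.

Final answer: φ(1236) = 408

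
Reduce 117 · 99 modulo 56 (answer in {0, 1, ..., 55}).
Reduce the factors first: 117 ≡ 5, 99 ≡ 43 (mod 56), so 117 · 99 ≡ 5 · 43 (mod 56). 5 · 43 = 215. Dividing by 56: 215 = 3·56 + 47. So (117 · 99) mod 56 = 47.

Final answer: 47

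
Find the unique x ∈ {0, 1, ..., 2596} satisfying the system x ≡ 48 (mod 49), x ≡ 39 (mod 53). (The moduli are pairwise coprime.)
x ≡ 2106 (mod 2597); the representative in [0, 2597) is 2106

The moduli 49, 53 are pairwise coprime, so by the CRT there is a unique solution mod 49·53 = 2597.
Solve by successive substitution. Start with x ≡ 48 (mod 49).
  Combine with x ≡ 39 (mod 53): write x = 48 + 49·t and require 48 + 49·t ≡ 39 (mod 53), i.e. 49·t ≡ 39 − 48 ≡ 44 (mod 53). Since 49^(−1) ≡ 13 (mod 53), t ≡ 13·44 ≡ 42 (mod 53). So x ≡ 48 + 49·42 = 2106 (mod 2597).
Unique solution in [0, 2597): x = 2106.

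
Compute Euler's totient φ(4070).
φ(4070) = 1440

φ is multiplicative, with φ(p^e) = p^e − p^(e−1). Factorise 4070 = 2 · 5 · 11 · 37. Then
  φ(4070) = (2 − 1) · (5 − 1) · (11 − 1) · (37 − 1) = 1 · 4 · 10 · 36 = 1440.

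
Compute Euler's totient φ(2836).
φ(2836) = 1416

φ is multiplicative, with φ(p^e) = p^e − p^(e−1). Factorise 2836 = 2^2 · 709. Then
  φ(2836) = (2^2 − 2^1) · (709 − 1) = 2 · 708 = 1416.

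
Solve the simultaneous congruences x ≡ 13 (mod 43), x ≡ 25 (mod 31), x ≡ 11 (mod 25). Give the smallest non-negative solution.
The moduli 43, 31, 25 are pairwise coprime, so by the CRT there is a unique solution mod 43·31·25 = 33325.
Solve by successive substitution. Start with x ≡ 13 (mod 43).
  Combine with x ≡ 25 (mod 31): write x = 13 + 43·t and require 13 + 43·t ≡ 25 (mod 31), i.e. 43·t ≡ 25 − 13 ≡ 12 (mod 31). Since 43^(−1) ≡ 13 (mod 31) (43 ≡ 12 (mod 31)), t ≡ 13·12 ≡ 1 (mod 31). So x ≡ 13 + 43·1 = 56 (mod 1333).
  Combine with x ≡ 11 (mod 25): write x = 56 + 1333·t and require 56 + 1333·t ≡ 11 (mod 25), i.e. 1333·t ≡ 11 − 56 ≡ 5 (mod 25). Since 1333^(−1) ≡ 22 (mod 25) (1333 ≡ 8 (mod 25)), t ≡ 22·5 ≡ 10 (mod 25). So x ≡ 56 + 1333·10 = 13386 (mod 33325).
Unique solution in [0, 33325): x = 13386.

Final answer: x ≡ 13386 (mod 33325); the representative in [0, 33325) is 13386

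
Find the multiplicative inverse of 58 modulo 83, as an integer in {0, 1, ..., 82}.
Apply the extended Euclidean algorithm to (83, 58), tracking rows (r, s, t) with s·83 + t·58 = r. Each division r_prev = q·r_cur + r_new produces the new row as (previous row) − q·(current row):
  row A: (83, 1, 0)   [1·83 + 0·58 = 83]
  row B: (58, 0, 1)   [0·83 + 1·58 = 58]
  83 = 1·58 + 25   → row C = row A − 1·row B = (25, 1, −1)   [check: 1·83 − 1·58 = 25]
  58 = 2·25 + 8   → row D = row B − 2·row C = (8, −2, 3)   [check: −2·83 + 3·58 = 8]
  25 = 3·8 + 1   → row E = row C − 3·row D = (1, 7, −10)   [check: 7·83 − 10·58 = 1]
  8 = 8·1 + 0   → remainder 0, stop. gcd = 1 (last nonzero row E).
The gcd is 1, so 58 is invertible mod 83. The last nonzero row gives 7·83 − 10·58 = 1, so t = −10. So 58^(−1) ≡ −10 ≡ 73 (mod 83). Verify: 58 · 73 = 4234 ≡ 1 (mod 83). ✓

Final answer: 58^(−1) ≡ 73 (mod 83)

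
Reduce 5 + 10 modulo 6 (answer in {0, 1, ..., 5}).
Reduce the summands first: 10 ≡ 4 (mod 6), so 5 + 10 ≡ 5 + 4 (mod 6). 5 + 4 = 9; 9 = 1·6 + 3, so (5 + 10) mod 6 = 3.

Final answer: 3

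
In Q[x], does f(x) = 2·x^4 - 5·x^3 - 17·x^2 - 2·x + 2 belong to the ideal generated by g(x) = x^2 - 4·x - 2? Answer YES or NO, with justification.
In Q[x] the ideal (g) consists of all multiples of g, so f ∈ (g) iff g | f, i.e. iff the remainder of f on division by g is 0. Divide f by g (g is monic, so eliminate the leading term of the running remainder at each step):
  leading term 2·x^4: subtract (2·x^2)·g(x) = 2·x^4 - 8·x^3 - 4·x^2, leaving 3·x^3 - 13·x^2 - 2·x + 2
  leading term 3·x^3: subtract (3·x)·g(x) = 3·x^3 - 12·x^2 - 6·x, leaving -x^2 + 4·x + 2
  leading term -x^2: subtract (-1)·g(x) = -x^2 + 4·x + 2, leaving 0
The remainder is 0, so f(x) = g(x) · h(x) with h(x) = 2·x^2 + 3·x - 1. Hence g | f, i.e. f ∈ (g).

Final answer: YES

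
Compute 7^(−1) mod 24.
Apply the extended Euclidean algorithm to (24, 7), tracking rows (r, s, t) with s·24 + t·7 = r. Each division r_prev = q·r_cur + r_new produces the new row as (previous row) − q·(current row):
  row A: (24, 1, 0)   [1·24 + 0·7 = 24]
  row B: (7, 0, 1)   [0·24 + 1·7 = 7]
  24 = 3·7 + 3   → row C = row A − 3·row B = (3, 1, −3)   [check: 1·24 − 3·7 = 3]
  7 = 2·3 + 1   → row D = row B − 2·row C = (1, −2, 7)   [check: −2·24 + 7·7 = 1]
  3 = 3·1 + 0   → remainder 0, stop. gcd = 1 (last nonzero row D).
The gcd is 1, so 7 is invertible mod 24. The last nonzero row gives −2·24 + 7·7 = 1, so t = 7. So 7^(−1) ≡ 7 (mod 24). Verify: 7 · 7 = 49 ≡ 1 (mod 24). ✓

Final answer: 7^(−1) ≡ 7 (mod 24)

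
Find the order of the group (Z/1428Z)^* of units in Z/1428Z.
|(Z/1428Z)^*| = 384

(Z/1428Z)^* consists of the classes a with gcd(a, 1428) = 1, so its order is φ(1428). φ is multiplicative, with φ(p^e) = p^e − p^(e−1). Factorise 1428 = 2^2 · 3 · 7 · 17. Then
  φ(1428) = (2^2 − 2^1) · (3 − 1) · (7 − 1) · (17 − 1) = 2 · 2 · 6 · 16 = 384.
Thus |(Z/1428Z)^*| = 384.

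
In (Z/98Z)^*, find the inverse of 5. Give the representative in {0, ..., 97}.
Apply the extended Euclidean algorithm to (98, 5), tracking rows (r, s, t) with s·98 + t·5 = r. Each division r_prev = q·r_cur + r_new produces the new row as (previous row) − q·(current row):
  row A: (98, 1, 0)   [1·98 + 0·5 = 98]
  row B: (5, 0, 1)   [0·98 + 1·5 = 5]
  98 = 19·5 + 3   → row C = row A − 19·row B = (3, 1, −19)   [check: 1·98 − 19·5 = 3]
  5 = 1·3 + 2   → row D = row B − 1·row C = (2, −1, 20)   [check: −1·98 + 20·5 = 2]
  3 = 1·2 + 1   → row E = row C − 1·row D = (1, 2, −39)   [check: 2·98 − 39·5 = 1]
  2 = 2·1 + 0   → remainder 0, stop. gcd = 1 (last nonzero row E).
The gcd is 1, so 5 is invertible mod 98. The last nonzero row gives 2·98 − 39·5 = 1, so t = −39. So 5^(−1) ≡ −39 ≡ 59 (mod 98). Verify: 5 · 59 = 295 ≡ 1 (mod 98). ✓

Final answer: 5^(−1) ≡ 59 (mod 98)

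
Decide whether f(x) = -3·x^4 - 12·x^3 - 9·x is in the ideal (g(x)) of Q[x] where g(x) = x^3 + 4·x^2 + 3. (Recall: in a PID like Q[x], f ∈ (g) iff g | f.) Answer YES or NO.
In Q[x] the ideal (g) consists of all multiples of g, so f ∈ (g) iff g | f, i.e. iff the remainder of f on division by g is 0. Divide f by g (g is monic, so eliminate the leading term of the running remainder at each step):
  leading term -3·x^4: subtract (-3·x)·g(x) = -3·x^4 - 12·x^3 - 9·x, leaving 0
The remainder is 0, so f(x) = g(x) · h(x) with h(x) = -3·x. Hence g | f, i.e. f ∈ (g).

Final answer: YES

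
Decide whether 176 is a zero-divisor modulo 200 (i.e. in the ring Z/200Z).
YES

gcd(176, 200) = 8 > 1, so 176 is not a unit in Z/200Z. In Z/nZ every nonzero non-unit is a zero-divisor: explicitly, take b = 200/gcd = 25 ≠ 0 (mod 200); then 176·25 = 4400 = 22·200, i.e. 176·25 ≡ 0 (mod 200). So 176 is a zero-divisor.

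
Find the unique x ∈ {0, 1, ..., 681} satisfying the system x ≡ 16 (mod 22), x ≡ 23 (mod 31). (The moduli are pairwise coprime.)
The moduli 22, 31 are pairwise coprime, so by the CRT there is a unique solution mod 22·31 = 682.
Solve by successive substitution. Start with x ≡ 16 (mod 22).
  Combine with x ≡ 23 (mod 31): write x = 16 + 22·t and require 16 + 22·t ≡ 23 (mod 31), i.e. 22·t ≡ 23 − 16 ≡ 7 (mod 31). Since 22^(−1) ≡ 24 (mod 31), t ≡ 24·7 ≡ 13 (mod 31). So x ≡ 16 + 22·13 = 302 (mod 682).
Unique solution in [0, 682): x = 302.

Final answer: x ≡ 302 (mod 682); the representative in [0, 682) is 302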